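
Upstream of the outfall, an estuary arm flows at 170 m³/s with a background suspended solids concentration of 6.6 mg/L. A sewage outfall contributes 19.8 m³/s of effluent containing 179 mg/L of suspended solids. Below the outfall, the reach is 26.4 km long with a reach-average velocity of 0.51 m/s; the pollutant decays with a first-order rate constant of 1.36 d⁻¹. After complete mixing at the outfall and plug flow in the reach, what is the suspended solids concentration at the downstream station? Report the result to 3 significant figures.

10.9 mg/L

Conservation of mass: C = (170.0·6.600 + 19.80·179.0) / 189.8 = 4666/189.8 = 24.58 mg/L.
Travel time t = 26.4·1000 / 0.51 = 51760 s = 14.38 h.
Decay over the reach: 24.58·exp(−kt) = 24.58·0.4427 = 10.88 mg/L.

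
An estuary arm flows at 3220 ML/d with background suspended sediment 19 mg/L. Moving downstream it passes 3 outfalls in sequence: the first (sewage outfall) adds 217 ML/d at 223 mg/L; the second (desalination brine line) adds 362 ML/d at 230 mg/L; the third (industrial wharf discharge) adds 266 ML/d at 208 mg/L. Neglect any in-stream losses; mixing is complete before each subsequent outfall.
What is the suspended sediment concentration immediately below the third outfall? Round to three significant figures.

61.0 mg/L

After outfall 1: Q = 3220 + 217.0 = 3437 ML/d; C = (3220·19.00 + 217.0·223.0)/3437 = 31.88 mg/L.
After outfall 2: Q = 3437 + 362.0 = 3799 ML/d; C = (3437·31.88 + 362.0·230.0)/3799 = 50.76 mg/L.
After outfall 3: Q = 3799 + 266.0 = 4065 ML/d; C = (3799·50.76 + 266.0·208.0)/4065 = 61.05 mg/L.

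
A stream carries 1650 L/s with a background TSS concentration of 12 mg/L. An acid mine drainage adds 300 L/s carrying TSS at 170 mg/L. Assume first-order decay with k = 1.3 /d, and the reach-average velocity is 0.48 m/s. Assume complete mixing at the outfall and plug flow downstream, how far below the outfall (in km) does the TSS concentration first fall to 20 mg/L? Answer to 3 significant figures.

After mixing, C = (1650·12.00 + 300.0·170.0) / 1950 = 70800/1950 = 36.31 mg/L.
Set 36.31·exp(−k·t) = 20 → t = ln(36.31/20)/k = 39630 s = 11.01 h.
Distance = v·t = 0.48·39630 = 19020 m = 19.02 km.

19.0 km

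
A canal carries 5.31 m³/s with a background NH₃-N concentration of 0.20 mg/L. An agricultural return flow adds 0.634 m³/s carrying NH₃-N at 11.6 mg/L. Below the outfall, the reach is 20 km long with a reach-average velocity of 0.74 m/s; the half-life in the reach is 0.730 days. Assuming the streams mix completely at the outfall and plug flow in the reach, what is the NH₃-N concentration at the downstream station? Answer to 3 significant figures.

Flow-weighted average: C = (5.310·0.2000 + 0.6340·11.60) / 5.944 = 8.416/5.944 = 1.416 mg/L.
Travel time t = 20·1000 / 0.74 = 27030 s = 7.508 h.
Half-life 0.730 d → k = ln 2 / 0.730 = 0.9495 d⁻¹.
Decay over the reach: 1.416·exp(−kt) = 1.416·0.7430 = 1.052 mg/L.

1.05 mg/L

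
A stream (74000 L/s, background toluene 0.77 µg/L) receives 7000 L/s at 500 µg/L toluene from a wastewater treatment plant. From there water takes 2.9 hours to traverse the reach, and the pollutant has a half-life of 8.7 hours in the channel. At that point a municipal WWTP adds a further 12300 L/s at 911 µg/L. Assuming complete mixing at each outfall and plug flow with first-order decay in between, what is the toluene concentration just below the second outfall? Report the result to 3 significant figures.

150 µg/L

Flow-weighted average: C = (74000·0.7700 + 7000·500.0) / 81000 = 3557000/81000 = 43.91 µg/L; combined flow 81000 L/s.
Half-life 8.7 h → k = ln 2 / 8.7 = 0.07967 h⁻¹ = 1.912 d⁻¹.
Applying C = C₀e^(−kt): 43.91 × 0.7937 = 34.85 µg/L.
Second outfall: C = (81000·34.85 + 12300·911.0)/93300 = 150.4 µg/L.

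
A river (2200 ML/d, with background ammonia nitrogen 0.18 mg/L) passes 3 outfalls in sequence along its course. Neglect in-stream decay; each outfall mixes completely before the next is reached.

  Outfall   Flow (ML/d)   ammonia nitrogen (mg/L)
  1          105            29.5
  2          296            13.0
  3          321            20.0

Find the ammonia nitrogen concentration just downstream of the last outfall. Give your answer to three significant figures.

Outfall 1: combined Q = 2305 ML/d; C = (2200·0.1800 + 105.0·29.50)/2305 = 1.516 mg/L.
Outfall 2: combined Q = 2601 ML/d; C = (2305·1.516 + 296.0·13.00)/2601 = 2.823 mg/L.
Outfall 3: combined Q = 2922 ML/d; C = (2601·2.823 + 321.0·20.00)/2922 = 4.710 mg/L.

4.71 mg/L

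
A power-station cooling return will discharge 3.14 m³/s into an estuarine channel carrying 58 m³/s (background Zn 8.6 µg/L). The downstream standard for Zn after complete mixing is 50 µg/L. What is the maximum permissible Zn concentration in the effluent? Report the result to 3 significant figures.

815 µg/L

At the limit, (Qr·Cr + Qe·Cₑ)/(Qr + Qe) = 50:
Cₑ = (61.14·50 − 58.00·8.600) / 3.140 = 814.7 µg/L.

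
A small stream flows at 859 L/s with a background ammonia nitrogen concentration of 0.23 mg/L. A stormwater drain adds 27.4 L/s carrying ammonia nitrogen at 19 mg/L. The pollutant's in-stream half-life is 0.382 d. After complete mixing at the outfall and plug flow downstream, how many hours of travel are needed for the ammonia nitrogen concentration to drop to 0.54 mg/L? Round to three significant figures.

5.37 h

Mixed concentration C = ΣQC/ΣQ = (859.0·0.2300 + 27.40·19.00) / 886.4 = 718.2/886.4 = 0.8102 mg/L.
Half-life 0.382 d → k = ln 2 / 0.382 = 1.815 d⁻¹.
0.8102·exp(−k·t) = 0.54 → t = ln(0.8102/0.54)/k = 19320 s = 5.366 h.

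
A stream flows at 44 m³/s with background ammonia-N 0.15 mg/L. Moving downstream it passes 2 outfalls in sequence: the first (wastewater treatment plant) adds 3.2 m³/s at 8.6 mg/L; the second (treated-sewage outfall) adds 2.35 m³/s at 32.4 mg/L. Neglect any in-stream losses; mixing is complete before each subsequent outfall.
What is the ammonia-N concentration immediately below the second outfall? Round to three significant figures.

Below outfall 1: Q → 47.20 m³/s, C = (44.00·0.1500 + 3.200·8.600)/47.20 = 0.7229 mg/L.
Below outfall 2: Q → 49.55 m³/s, C = (47.20·0.7229 + 2.350·32.40)/49.55 = 2.225 mg/L.

2.23 mg/L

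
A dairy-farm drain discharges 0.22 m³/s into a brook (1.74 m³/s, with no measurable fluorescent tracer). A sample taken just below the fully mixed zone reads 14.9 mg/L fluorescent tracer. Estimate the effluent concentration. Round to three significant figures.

133 mg/L

Mass balance: 1.740·0 + 0.2200·Cₑ = 1.960·14.90
→ Cₑ = (1.960·14.90 − 1.740·0) / 0.2200 = 132.7 mg/L.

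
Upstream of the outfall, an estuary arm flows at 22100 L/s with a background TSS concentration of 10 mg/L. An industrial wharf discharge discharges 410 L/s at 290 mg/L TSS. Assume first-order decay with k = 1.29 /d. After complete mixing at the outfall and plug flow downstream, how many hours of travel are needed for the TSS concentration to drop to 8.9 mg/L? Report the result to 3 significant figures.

9.84 h

Mixed concentration C = ΣQC/ΣQ = (22100·10.00 + 410.0·290.0) / 22510 = 339900/22510 = 15.10 mg/L.
15.10·exp(−k·t) = 8.9 → t = ln(15.10/8.9)/k = 35410 s = 9.835 h.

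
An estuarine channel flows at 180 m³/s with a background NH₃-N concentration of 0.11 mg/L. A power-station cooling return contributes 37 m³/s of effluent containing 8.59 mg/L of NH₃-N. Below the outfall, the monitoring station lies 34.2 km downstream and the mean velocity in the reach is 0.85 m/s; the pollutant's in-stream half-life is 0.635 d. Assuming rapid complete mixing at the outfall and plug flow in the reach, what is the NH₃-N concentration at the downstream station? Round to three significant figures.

0.936 mg/L

After mixing, C = (180.0·0.1100 + 37.00·8.590) / 217.0 = 337.6/217.0 = 1.556 mg/L.
Travel time t = 34.2·1000 / 0.85 = 40240 s = 11.18 h.
Half-life 0.635 d → k = ln 2 / 0.635 = 1.092 d⁻¹.
Applying C = C₀e^(−kt): 1.556 × 0.6015 = 0.9359 mg/L.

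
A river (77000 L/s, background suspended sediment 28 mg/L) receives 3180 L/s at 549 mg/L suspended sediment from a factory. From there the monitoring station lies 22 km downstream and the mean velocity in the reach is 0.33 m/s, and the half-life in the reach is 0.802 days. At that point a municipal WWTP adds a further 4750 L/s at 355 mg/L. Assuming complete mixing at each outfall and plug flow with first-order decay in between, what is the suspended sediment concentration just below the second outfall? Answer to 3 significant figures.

43.4 mg/L

Mixed concentration C = ΣQC/ΣQ = (77000·28.00 + 3180·549.0) / 80180 = 3902000/80180 = 48.66 mg/L; combined flow 80180 L/s.
Travel time t = 22·1000 / 0.33 = 66670 s = 18.52 h.
Half-life 0.802 d → k = ln 2 / 0.802 = 0.8643 d⁻¹.
After decay, C = 48.66 × e^(−kt) = 48.66 × 0.5133 = 24.98 mg/L.
At the second outfall, C = (80180·24.98 + 4750·355.0) / (80180 + 4750) = 43.44 mg/L.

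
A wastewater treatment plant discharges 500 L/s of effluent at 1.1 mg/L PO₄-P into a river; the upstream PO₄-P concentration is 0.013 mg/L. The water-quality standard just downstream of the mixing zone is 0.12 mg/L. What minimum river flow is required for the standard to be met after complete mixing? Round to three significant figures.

4580 L/s

Set C_mix = 0.12: (Q·0.01300 + 500.0·1.100) / (Q + 500.0) = 0.12
→ Q = 500.0·(1.100 − 0.12)/(0.12 − 0.01300) = 4579 L/s.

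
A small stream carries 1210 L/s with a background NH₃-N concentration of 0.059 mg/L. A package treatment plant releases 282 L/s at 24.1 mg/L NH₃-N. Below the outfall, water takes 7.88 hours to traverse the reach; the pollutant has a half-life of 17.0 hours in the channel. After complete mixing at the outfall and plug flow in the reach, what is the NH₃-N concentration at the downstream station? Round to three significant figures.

3.34 mg/L

After mixing, C = (1210·0.05900 + 282.0·24.10) / 1492 = 6868/1492 = 4.603 mg/L.
Half-life 17.0 h → k = ln 2 / 17.0 = 0.04077 h⁻¹ = 0.9786 d⁻¹.
First-order decay: C = 4.603·exp(−k·t) = 4.603·0.7252 = 3.338 mg/L.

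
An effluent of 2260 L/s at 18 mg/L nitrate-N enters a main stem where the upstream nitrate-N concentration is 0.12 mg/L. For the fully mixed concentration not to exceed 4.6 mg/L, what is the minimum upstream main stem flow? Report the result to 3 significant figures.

6760 L/s

Set C_mix = 4.6: (Q·0.1200 + 2260·18.00) / (Q + 2260) = 4.6
→ Q = 2260·(18.00 − 4.6)/(4.6 − 0.1200) = 6760 L/s.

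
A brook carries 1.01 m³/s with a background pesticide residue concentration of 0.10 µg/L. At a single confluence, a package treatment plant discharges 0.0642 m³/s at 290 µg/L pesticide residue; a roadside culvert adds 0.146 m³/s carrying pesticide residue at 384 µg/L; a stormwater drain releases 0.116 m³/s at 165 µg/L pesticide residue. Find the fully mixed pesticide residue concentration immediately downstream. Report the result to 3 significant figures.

Mixed concentration C = ΣQC/ΣQ = (1.010·0.1000 + 0.06420·290.0 + 0.1460·384.0 + 0.1160·165.0) / 1.336 = 93.92/1.336 = 70.29 µg/L.

70.3 µg/L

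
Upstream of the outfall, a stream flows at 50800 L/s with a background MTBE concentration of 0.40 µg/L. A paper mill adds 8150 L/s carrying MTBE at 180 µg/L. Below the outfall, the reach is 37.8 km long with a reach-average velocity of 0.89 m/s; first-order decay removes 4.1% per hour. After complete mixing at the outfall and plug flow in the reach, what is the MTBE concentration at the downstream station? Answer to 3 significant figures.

Flow-weighted average: C = (50800·0.4000 + 8150·180.0) / 58950 = 1487000/58950 = 25.23 µg/L.
Travel time t = 37.8·1000 / 0.89 = 42470 s = 11.80 h.
4.1%/h lost → k = −ln(1 − 0.041) = 0.04186 h⁻¹.
After decay, C = 25.23 × e^(−kt) = 25.23 × 0.6102 = 15.40 µg/L.

15.4 µg/L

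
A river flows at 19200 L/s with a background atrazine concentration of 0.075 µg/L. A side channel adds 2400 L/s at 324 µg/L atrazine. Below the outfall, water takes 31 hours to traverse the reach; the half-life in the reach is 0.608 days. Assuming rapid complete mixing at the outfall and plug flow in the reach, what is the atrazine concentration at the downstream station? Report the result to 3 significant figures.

Mixed concentration C = ΣQC/ΣQ = (19200·0.07500 + 2400·324.0) / 21600 = 779000/21600 = 36.07 µg/L.
Half-life 0.608 d → k = ln 2 / 0.608 = 1.140 d⁻¹.
Decay over the reach: 36.07·exp(−kt) = 36.07·0.2293 = 8.271 µg/L.

8.27 µg/L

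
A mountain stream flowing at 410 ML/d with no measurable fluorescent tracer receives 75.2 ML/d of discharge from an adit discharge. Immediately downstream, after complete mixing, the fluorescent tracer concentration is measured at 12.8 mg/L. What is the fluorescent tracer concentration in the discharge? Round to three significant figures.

Mass balance: 410.0·0 + 75.20·Cₑ = 485.2·12.80
→ Cₑ = (485.2·12.80 − 410.0·0) / 75.20 = 82.59 mg/L.

82.6 mg/L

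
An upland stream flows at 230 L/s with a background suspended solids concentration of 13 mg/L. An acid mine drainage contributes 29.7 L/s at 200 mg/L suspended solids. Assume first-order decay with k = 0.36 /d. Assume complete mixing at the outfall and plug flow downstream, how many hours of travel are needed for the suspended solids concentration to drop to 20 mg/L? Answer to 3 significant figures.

36.1 h

Mixed concentration C = ΣQC/ΣQ = (230.0·13.00 + 29.70·200.0) / 259.7 = 8930/259.7 = 34.39 mg/L.
34.39·exp(−k·t) = 20 → t = ln(34.39/20)/k = 130100 s = 36.13 h.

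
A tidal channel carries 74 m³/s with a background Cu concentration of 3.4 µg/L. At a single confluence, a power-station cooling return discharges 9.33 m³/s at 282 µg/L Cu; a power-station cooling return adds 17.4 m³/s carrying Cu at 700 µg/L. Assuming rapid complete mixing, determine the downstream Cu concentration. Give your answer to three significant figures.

150 µg/L

Mixed concentration C = ΣQC/ΣQ = (74.00·3.400 + 9.330·282.0 + 17.40·700.0) / 100.7 = 15060/100.7 = 149.5 µg/L.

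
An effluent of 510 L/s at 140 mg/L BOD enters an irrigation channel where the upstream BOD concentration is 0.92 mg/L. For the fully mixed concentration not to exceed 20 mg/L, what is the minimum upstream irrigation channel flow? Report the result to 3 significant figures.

3210 L/s

Set C_mix = 20: (Q·0.9200 + 510.0·140.0) / (Q + 510.0) = 20
→ Q = 510.0·(140.0 − 20)/(20 − 0.9200) = 3208 L/s.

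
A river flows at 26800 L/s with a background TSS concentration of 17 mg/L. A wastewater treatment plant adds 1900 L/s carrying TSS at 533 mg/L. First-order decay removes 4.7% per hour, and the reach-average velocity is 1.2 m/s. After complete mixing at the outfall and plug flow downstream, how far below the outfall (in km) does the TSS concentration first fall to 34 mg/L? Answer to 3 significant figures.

Conservation of mass: C = (26800·17.00 + 1900·533.0) / 28700 = 1468000/28700 = 51.16 mg/L.
4.7%/h lost → k = −ln(1 − 0.047) = 0.04814 h⁻¹.
Set 51.16·exp(−k·t) = 34 → t = ln(51.16/34)/k = 30560 s = 8.488 h.
Distance = v·t = 1.2·30560 = 36670 m = 36.67 km.

36.7 km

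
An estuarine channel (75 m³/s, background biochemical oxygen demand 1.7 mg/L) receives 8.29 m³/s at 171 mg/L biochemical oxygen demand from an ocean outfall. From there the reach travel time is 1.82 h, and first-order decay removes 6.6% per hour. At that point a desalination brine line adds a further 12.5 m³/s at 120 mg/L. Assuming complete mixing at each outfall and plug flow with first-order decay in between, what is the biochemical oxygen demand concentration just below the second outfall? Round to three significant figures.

After mixing, C = (75.00·1.700 + 8.290·171.0) / 83.29 = 1545/83.29 = 18.55 mg/L; combined flow 83.29 m³/s.
6.6%/h lost → k = −ln(1 − 0.066) = 0.06828 h⁻¹.
First-order decay: C = 18.55·exp(−k·t) = 18.55·0.8831 = 16.38 mg/L.
Second outfall: C = (83.29·16.38 + 12.50·120.0)/95.79 = 29.90 mg/L.

29.9 mg/L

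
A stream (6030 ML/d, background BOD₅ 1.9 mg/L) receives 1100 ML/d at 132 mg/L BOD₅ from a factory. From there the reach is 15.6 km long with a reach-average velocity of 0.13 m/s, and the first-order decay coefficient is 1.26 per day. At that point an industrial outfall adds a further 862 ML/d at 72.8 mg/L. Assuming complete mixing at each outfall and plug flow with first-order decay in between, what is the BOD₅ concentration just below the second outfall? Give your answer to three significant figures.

Mass balance: C = (6030·1.900 + 1100·132.0) / 7130 = 156700/7130 = 21.97 mg/L; combined flow 7130 ML/d.
Travel time t = 15.6·1000 / 0.13 = 120000 s = 33.33 h.
Applying C = C₀e^(−kt): 21.97 × 0.1738 = 3.818 mg/L.
Second outfall: C = (7130·3.818 + 862.0·72.80)/7992 = 11.26 mg/L.

11.3 mg/L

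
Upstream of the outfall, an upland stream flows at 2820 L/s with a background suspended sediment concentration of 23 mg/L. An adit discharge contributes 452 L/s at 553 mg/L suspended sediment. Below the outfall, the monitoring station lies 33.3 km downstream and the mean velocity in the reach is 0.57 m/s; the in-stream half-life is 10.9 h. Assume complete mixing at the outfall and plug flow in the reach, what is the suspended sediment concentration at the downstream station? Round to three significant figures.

34.3 mg/L

Mixed concentration C = ΣQC/ΣQ = (2820·23.00 + 452.0·553.0) / 3272 = 314800/3272 = 96.22 mg/L.
Travel time t = 33.3·1000 / 0.57 = 58420 s = 16.23 h.
Half-life 10.9 h → k = ln 2 / 10.9 = 0.06359 h⁻¹ = 1.526 d⁻¹.
After decay, C = 96.22 × e^(−kt) = 96.22 × 0.3563 = 34.28 mg/L.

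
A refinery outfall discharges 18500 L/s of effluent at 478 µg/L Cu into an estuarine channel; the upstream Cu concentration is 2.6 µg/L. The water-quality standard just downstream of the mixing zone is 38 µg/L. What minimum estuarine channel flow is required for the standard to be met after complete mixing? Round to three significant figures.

Set C_mix = 38: (Q·2.600 + 18500·478.0) / (Q + 18500) = 38
→ Q = 18500·(478.0 − 38)/(38 − 2.600) = 229900 L/s.

230000 L/s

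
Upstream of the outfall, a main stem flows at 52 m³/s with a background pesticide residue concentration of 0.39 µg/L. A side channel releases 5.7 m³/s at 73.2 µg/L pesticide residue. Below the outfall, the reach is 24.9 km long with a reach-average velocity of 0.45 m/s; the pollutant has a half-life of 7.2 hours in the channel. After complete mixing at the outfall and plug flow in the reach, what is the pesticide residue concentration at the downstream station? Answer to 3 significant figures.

1.73 µg/L

After mixing, C = (52.00·0.3900 + 5.700·73.20) / 57.70 = 437.5/57.70 = 7.583 µg/L.
Travel time t = 24.9·1000 / 0.45 = 55330 s = 15.37 h.
Half-life 7.2 h → k = ln 2 / 7.2 = 0.09627 h⁻¹ = 2.310 d⁻¹.
Applying C = C₀e^(−kt): 7.583 × 0.2277 = 1.727 µg/L.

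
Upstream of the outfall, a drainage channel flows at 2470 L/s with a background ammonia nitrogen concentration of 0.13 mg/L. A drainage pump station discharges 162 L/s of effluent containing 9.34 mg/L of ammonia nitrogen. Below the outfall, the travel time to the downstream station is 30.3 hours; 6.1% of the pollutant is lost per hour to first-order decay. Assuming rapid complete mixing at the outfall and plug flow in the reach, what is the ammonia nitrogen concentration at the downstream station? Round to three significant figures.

0.103 mg/L

Conservation of mass: C = (2470·0.1300 + 162.0·9.340) / 2632 = 1834/2632 = 0.6969 mg/L.
6.1%/h lost → k = −ln(1 − 0.061) = 0.06294 h⁻¹.
First-order decay: C = 0.6969·exp(−k·t) = 0.6969·0.1485 = 0.1035 mg/L.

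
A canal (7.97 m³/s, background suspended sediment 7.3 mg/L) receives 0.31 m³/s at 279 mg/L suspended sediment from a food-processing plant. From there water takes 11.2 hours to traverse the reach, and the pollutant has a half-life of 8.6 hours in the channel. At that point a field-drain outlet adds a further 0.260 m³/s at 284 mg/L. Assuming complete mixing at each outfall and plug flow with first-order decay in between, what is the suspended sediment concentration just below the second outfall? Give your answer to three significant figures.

15.5 mg/L

Flow-weighted average: C = (7.970·7.300 + 0.3100·279.0) / 8.280 = 144.7/8.280 = 17.47 mg/L; combined flow 8.280 m³/s.
Half-life 8.6 h → k = ln 2 / 8.6 = 0.08060 h⁻¹ = 1.934 d⁻¹.
Applying C = C₀e^(−kt): 17.47 × 0.4055 = 7.085 mg/L.
At the second outfall, C = (8.280·7.085 + 0.2600·284.0) / (8.280 + 0.2600) = 15.52 mg/L.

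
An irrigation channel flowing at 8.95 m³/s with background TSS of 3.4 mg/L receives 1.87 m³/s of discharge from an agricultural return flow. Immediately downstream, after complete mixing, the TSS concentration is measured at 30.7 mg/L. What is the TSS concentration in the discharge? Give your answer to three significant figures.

Mass balance: 8.950·3.400 + 1.870·Cₑ = 10.82·30.70
→ Cₑ = (10.82·30.70 − 8.950·3.400) / 1.870 = 161.4 mg/L.

161 mg/L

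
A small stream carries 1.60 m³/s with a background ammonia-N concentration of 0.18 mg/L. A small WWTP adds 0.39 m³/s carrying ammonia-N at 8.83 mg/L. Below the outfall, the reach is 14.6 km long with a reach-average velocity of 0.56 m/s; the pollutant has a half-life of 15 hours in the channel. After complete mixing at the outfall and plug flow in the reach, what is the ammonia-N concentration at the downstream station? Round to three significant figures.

1.34 mg/L

After mixing, C = (1.600·0.1800 + 0.3900·8.830) / 1.990 = 3.732/1.990 = 1.875 mg/L.
Travel time t = 14.6·1000 / 0.56 = 26070 s = 7.242 h.
Half-life 15 h → k = ln 2 / 15 = 0.04621 h⁻¹ = 1.109 d⁻¹.
After decay, C = 1.875 × e^(−kt) = 1.875 × 0.7156 = 1.342 mg/L.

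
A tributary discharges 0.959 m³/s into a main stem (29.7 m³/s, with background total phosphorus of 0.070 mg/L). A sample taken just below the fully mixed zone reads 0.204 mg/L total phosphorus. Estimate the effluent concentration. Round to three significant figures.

Mass balance: 29.70·0.07000 + 0.9590·Cₑ = 30.66·0.2040
→ Cₑ = (30.66·0.2040 − 29.70·0.07000) / 0.9590 = 4.354 mg/L.

4.35 mg/L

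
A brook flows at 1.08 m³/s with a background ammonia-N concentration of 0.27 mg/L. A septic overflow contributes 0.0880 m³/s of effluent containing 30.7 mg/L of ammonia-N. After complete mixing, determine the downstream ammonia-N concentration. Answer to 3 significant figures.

2.56 mg/L

After mixing, C = (1.080·0.2700 + 0.08800·30.70) / 1.168 = 2.993/1.168 = 2.563 mg/L.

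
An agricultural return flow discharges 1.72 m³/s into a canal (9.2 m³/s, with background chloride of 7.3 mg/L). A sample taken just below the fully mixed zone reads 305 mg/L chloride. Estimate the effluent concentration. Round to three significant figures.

1900 mg/L

Mass balance: 9.200·7.300 + 1.720·Cₑ = 10.92·305.0
→ Cₑ = (10.92·305.0 − 9.200·7.300) / 1.720 = 1897 mg/L.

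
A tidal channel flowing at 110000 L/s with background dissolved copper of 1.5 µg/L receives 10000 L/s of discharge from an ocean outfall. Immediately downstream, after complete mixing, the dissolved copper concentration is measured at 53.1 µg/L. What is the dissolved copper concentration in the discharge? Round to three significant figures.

Mass balance: 110000·1.500 + 10000·Cₑ = 120000·53.10
→ Cₑ = (120000·53.10 − 110000·1.500) / 10000 = 620.7 µg/L.

621 µg/L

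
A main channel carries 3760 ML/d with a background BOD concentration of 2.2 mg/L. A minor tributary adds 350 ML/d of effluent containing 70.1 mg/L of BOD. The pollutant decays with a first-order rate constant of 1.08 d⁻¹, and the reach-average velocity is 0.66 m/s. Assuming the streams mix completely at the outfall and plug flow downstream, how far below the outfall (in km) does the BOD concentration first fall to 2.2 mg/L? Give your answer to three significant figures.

Flow-weighted average: C = (3760·2.200 + 350.0·70.10) / 4110 = 32810/4110 = 7.982 mg/L.
Set 7.982·exp(−k·t) = 2.2 → t = ln(7.982/2.2)/k = 103100 s = 28.64 h.
Distance = v·t = 0.66·103100 = 68050 m = 68.05 km.

68.0 km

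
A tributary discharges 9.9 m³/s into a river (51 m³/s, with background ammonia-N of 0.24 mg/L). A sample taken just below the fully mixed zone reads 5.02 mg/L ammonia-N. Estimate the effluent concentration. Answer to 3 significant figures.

29.6 mg/L

Mass balance: 51.00·0.2400 + 9.900·Cₑ = 60.90·5.020
→ Cₑ = (60.90·5.020 − 51.00·0.2400) / 9.900 = 29.64 mg/L.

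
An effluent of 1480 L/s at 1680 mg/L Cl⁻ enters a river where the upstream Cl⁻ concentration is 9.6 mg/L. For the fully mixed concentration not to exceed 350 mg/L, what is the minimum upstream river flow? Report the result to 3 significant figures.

Set C_mix = 350: (Q·9.600 + 1480·1680) / (Q + 1480) = 350
→ Q = 1480·(1680 − 350)/(350 − 9.600) = 5783 L/s.

5780 L/s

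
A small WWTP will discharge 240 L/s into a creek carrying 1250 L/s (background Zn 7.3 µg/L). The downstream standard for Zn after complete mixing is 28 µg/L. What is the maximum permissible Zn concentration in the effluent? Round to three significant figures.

At the limit, (Qr·Cr + Qe·Cₑ)/(Qr + Qe) = 28:
Cₑ = (1490·28 − 1250·7.300) / 240.0 = 135.8 µg/L.

136 µg/L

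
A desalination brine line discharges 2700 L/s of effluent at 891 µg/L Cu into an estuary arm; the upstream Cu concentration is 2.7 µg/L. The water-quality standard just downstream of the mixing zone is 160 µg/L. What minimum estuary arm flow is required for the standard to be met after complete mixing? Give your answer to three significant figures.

Set C_mix = 160: (Q·2.700 + 2700·891.0) / (Q + 2700) = 160
→ Q = 2700·(891.0 − 160)/(160 − 2.700) = 12550 L/s.

12500 L/s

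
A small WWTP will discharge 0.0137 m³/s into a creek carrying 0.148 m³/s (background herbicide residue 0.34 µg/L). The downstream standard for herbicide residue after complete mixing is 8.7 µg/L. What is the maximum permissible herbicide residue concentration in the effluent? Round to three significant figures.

At the limit, (Qr·Cr + Qe·Cₑ)/(Qr + Qe) = 8.7:
Cₑ = (0.1617·8.7 − 0.1480·0.3400) / 0.01370 = 99.01 µg/L.

99.0 µg/L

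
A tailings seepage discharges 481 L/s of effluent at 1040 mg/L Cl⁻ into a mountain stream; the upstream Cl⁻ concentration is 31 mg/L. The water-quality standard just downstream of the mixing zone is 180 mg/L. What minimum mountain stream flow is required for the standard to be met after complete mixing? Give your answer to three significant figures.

2780 L/s

Set C_mix = 180: (Q·31.00 + 481.0·1040) / (Q + 481.0) = 180
→ Q = 481.0·(1040 − 180)/(180 − 31.00) = 2776 L/s.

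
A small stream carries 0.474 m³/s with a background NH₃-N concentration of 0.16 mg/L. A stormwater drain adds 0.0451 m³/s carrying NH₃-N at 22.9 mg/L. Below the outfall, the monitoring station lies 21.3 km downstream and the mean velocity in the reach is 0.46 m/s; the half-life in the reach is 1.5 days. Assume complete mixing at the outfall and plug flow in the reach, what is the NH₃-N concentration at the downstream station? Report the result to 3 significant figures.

1.67 mg/L

Conservation of mass: C = (0.4740·0.1600 + 0.04510·22.90) / 0.5191 = 1.109/0.5191 = 2.136 mg/L.
Travel time t = 21.3·1000 / 0.46 = 46300 s = 12.86 h.
Half-life 1.5 d → k = ln 2 / 1.5 = 0.4621 d⁻¹.
Decay over the reach: 2.136·exp(−kt) = 2.136·0.7806 = 1.667 mg/L.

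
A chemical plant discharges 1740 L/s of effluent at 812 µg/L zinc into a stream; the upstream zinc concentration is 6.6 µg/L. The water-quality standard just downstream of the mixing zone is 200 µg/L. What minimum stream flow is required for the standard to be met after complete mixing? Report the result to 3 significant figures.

5510 L/s

Set C_mix = 200: (Q·6.600 + 1740·812.0) / (Q + 1740) = 200
→ Q = 1740·(812.0 − 200)/(200 − 6.600) = 5506 L/s.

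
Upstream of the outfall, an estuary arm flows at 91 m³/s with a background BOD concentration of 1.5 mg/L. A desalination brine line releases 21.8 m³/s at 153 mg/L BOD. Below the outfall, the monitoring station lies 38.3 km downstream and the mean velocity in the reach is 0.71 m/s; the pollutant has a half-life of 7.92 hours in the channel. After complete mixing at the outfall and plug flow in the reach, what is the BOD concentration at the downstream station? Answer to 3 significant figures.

Conservation of mass: C = (91.00·1.500 + 21.80·153.0) / 112.8 = 3472/112.8 = 30.78 mg/L.
Travel time t = 38.3·1000 / 0.71 = 53940 s = 14.98 h.
Half-life 7.92 h → k = ln 2 / 7.92 = 0.08752 h⁻¹ = 2.100 d⁻¹.
Decay over the reach: 30.78·exp(−kt) = 30.78·0.2694 = 8.293 mg/L.

8.29 mg/L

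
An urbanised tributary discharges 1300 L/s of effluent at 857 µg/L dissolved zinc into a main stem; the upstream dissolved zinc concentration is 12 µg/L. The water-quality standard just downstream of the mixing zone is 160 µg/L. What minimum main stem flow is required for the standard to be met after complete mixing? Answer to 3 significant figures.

Set C_mix = 160: (Q·12.00 + 1300·857.0) / (Q + 1300) = 160
→ Q = 1300·(857.0 − 160)/(160 − 12.00) = 6122 L/s.

6120 L/s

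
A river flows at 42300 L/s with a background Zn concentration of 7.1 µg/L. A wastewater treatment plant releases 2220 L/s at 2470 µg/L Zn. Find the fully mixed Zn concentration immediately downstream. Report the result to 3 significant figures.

Mass balance: C = (42300·7.100 + 2220·2470) / 44520 = 5784000/44520 = 129.9 µg/L.

130 µg/L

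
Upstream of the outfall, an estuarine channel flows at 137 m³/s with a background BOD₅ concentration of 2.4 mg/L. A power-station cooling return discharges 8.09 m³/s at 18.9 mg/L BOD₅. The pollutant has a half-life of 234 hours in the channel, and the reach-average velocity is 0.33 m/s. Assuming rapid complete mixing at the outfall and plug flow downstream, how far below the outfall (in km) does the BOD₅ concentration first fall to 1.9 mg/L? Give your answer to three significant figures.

224 km

Conservation of mass: C = (137.0·2.400 + 8.090·18.90) / 145.1 = 481.7/145.1 = 3.320 mg/L.
Half-life 234 h → k = ln 2 / 234 = 0.002962 h⁻¹ = 0.07109 d⁻¹.
Set 3.320·exp(−k·t) = 1.9 → t = ln(3.320/1.9)/k = 678300 s = 188.4 h.
Distance = v·t = 0.33·678300 = 223800 m = 223.8 km.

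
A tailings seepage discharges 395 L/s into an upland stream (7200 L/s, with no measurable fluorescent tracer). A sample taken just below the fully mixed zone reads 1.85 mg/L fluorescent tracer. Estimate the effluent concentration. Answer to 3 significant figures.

Mass balance: 7200·0 + 395.0·Cₑ = 7595·1.850
→ Cₑ = (7595·1.850 − 7200·0) / 395.0 = 35.57 mg/L.

35.6 mg/L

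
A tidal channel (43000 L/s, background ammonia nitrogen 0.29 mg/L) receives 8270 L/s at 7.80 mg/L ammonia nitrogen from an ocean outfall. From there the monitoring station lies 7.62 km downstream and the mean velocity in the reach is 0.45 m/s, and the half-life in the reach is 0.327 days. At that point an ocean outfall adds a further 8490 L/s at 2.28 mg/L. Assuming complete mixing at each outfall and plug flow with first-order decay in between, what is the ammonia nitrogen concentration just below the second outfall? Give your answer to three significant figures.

Conservation of mass: C = (43000·0.2900 + 8270·7.800) / 51270 = 76980/51270 = 1.501 mg/L; combined flow 51270 L/s.
Travel time t = 7.62·1000 / 0.45 = 16930 s = 4.704 h.
Half-life 0.327 d → k = ln 2 / 0.327 = 2.120 d⁻¹.
After decay, C = 1.501 × e^(−kt) = 1.501 × 0.6601 = 0.9910 mg/L.
At the second outfall, C = (51270·0.9910 + 8490·2.280) / (51270 + 8490) = 1.174 mg/L.

1.17 mg/L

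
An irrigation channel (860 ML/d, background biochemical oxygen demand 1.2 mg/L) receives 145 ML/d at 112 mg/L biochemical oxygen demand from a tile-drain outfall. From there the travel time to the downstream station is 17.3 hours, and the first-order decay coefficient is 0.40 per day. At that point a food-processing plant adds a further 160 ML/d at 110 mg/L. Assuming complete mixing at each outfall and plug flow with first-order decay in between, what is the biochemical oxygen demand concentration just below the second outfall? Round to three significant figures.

Mass balance: C = (860.0·1.200 + 145.0·112.0) / 1005 = 17270/1005 = 17.19 mg/L; combined flow 1005 ML/d.
Applying C = C₀e^(−kt): 17.19 × 0.7495 = 12.88 mg/L.
Second outfall: C = (1005·12.88 + 160.0·110.0)/1165 = 26.22 mg/L.

26.2 mg/L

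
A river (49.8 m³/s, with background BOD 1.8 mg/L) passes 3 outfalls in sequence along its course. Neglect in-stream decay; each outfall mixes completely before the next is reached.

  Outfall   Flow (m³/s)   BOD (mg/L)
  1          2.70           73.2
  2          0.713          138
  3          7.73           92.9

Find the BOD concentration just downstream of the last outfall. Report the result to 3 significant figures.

18.1 mg/L

Outfall 1: combined Q = 52.50 m³/s; C = (49.80·1.800 + 2.700·73.20)/52.50 = 5.472 mg/L.
Outfall 2: combined Q = 53.21 m³/s; C = (52.50·5.472 + 0.7130·138.0)/53.21 = 7.248 mg/L.
Outfall 3: combined Q = 60.94 m³/s; C = (53.21·7.248 + 7.730·92.90)/60.94 = 18.11 mg/L.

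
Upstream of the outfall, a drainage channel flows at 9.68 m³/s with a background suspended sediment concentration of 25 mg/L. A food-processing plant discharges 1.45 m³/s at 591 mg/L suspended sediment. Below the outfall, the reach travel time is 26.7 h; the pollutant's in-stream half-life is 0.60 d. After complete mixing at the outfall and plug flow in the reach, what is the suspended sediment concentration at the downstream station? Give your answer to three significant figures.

Conservation of mass: C = (9.680·25.00 + 1.450·591.0) / 11.13 = 1099/11.13 = 98.74 mg/L.
Half-life 0.60 d → k = ln 2 / 0.60 = 1.155 d⁻¹.
Applying C = C₀e^(−kt): 98.74 × 0.2766 = 27.31 mg/L.

27.3 mg/L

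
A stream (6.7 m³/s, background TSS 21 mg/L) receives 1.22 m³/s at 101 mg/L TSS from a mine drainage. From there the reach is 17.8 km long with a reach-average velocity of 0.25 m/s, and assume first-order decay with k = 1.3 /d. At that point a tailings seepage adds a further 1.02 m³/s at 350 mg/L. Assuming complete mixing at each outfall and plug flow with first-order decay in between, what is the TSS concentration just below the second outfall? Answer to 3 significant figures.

Flow-weighted average: C = (6.700·21.00 + 1.220·101.0) / 7.920 = 263.9/7.920 = 33.32 mg/L; combined flow 7.920 m³/s.
Travel time t = 17.8·1000 / 0.25 = 71200 s = 19.78 h.
After decay, C = 33.32 × e^(−kt) = 33.32 × 0.3426 = 11.42 mg/L.
At the second outfall, C = (7.920·11.42 + 1.020·350.0) / (7.920 + 1.020) = 50.05 mg/L.

50.0 mg/L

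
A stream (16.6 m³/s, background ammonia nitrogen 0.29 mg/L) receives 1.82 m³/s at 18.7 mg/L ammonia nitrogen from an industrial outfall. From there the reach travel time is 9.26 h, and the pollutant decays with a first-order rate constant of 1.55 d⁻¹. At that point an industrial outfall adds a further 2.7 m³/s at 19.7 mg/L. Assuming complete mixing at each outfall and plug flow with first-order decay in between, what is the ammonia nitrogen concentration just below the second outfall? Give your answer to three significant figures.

Mass balance: C = (16.60·0.2900 + 1.820·18.70) / 18.42 = 38.85/18.42 = 2.109 mg/L; combined flow 18.42 m³/s.
Decay over the reach: 2.109·exp(−kt) = 2.109·0.5499 = 1.160 mg/L.
At the second outfall, C = (18.42·1.160 + 2.700·19.70) / (18.42 + 2.700) = 3.530 mg/L.

3.53 mg/L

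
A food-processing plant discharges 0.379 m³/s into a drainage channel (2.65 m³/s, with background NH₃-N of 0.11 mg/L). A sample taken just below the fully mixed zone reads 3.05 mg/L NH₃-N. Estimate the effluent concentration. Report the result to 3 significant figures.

23.6 mg/L

Mass balance: 2.650·0.1100 + 0.3790·Cₑ = 3.029·3.050
→ Cₑ = (3.029·3.050 − 2.650·0.1100) / 0.3790 = 23.61 mg/L.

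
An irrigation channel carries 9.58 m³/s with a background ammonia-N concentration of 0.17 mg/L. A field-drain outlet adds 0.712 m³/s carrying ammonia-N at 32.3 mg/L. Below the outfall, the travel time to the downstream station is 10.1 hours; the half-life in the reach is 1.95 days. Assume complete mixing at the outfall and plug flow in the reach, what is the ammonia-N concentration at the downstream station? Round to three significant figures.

Flow-weighted average: C = (9.580·0.1700 + 0.7120·32.30) / 10.29 = 24.63/10.29 = 2.393 mg/L.
Half-life 1.95 d → k = ln 2 / 1.95 = 0.3555 d⁻¹.
First-order decay: C = 2.393·exp(−k·t) = 2.393·0.8611 = 2.060 mg/L.

2.06 mg/L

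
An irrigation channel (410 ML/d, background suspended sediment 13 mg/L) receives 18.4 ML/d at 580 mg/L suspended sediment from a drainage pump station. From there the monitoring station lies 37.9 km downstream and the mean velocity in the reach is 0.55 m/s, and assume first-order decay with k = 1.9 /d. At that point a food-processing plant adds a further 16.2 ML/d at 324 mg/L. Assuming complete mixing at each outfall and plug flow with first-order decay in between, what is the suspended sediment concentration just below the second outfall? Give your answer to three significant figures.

Flow-weighted average: C = (410.0·13.00 + 18.40·580.0) / 428.4 = 16000/428.4 = 37.35 mg/L; combined flow 428.4 ML/d.
Travel time t = 37.9·1000 / 0.55 = 68910 s = 19.14 h.
After decay, C = 37.35 × e^(−kt) = 37.35 × 0.2197 = 8.208 mg/L.
Second outfall: C = (428.4·8.208 + 16.20·324.0)/444.6 = 19.71 mg/L.

19.7 mg/L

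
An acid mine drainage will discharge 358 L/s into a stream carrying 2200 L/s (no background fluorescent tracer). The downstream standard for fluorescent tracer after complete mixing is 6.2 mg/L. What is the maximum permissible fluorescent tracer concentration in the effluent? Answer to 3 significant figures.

44.3 mg/L

At the limit, (Qr·Cr + Qe·Cₑ)/(Qr + Qe) = 6.2:
Cₑ = (2558·6.2 − 2200·0) / 358.0 = 44.30 mg/L.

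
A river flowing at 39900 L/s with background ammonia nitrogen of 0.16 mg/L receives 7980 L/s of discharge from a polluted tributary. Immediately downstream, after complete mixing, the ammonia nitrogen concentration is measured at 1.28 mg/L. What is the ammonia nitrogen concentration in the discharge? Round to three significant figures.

Mass balance: 39900·0.1600 + 7980·Cₑ = 47880·1.280
→ Cₑ = (47880·1.280 − 39900·0.1600) / 7980 = 6.880 mg/L.

6.88 mg/L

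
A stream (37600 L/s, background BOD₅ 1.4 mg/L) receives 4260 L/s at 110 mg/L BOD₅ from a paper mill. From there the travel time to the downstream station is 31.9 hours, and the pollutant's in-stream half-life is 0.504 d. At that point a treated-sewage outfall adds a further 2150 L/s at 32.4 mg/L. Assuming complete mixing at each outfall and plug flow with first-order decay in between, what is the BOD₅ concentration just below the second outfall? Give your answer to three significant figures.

3.49 mg/L

Conservation of mass: C = (37600·1.400 + 4260·110.0) / 41860 = 521200/41860 = 12.45 mg/L; combined flow 41860 L/s.
Half-life 0.504 d → k = ln 2 / 0.504 = 1.375 d⁻¹.
Applying C = C₀e^(−kt): 12.45 × 0.1607 = 2.001 mg/L.
At the second outfall, C = (41860·2.001 + 2150·32.40) / (41860 + 2150) = 3.487 mg/L.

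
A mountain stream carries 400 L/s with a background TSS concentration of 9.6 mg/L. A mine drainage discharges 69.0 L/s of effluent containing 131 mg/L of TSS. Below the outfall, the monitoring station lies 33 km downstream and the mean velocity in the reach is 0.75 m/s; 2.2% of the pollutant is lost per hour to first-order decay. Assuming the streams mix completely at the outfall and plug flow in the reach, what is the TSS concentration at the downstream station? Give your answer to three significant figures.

20.9 mg/L

Mixed concentration C = ΣQC/ΣQ = (400.0·9.600 + 69.00·131.0) / 469.0 = 12880/469.0 = 27.46 mg/L.
Travel time t = 33·1000 / 0.75 = 44000 s = 12.22 h.
2.2%/h lost → k = −ln(1 − 0.022) = 0.02225 h⁻¹.
Decay over the reach: 27.46·exp(−kt) = 27.46·0.7619 = 20.92 mg/L.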